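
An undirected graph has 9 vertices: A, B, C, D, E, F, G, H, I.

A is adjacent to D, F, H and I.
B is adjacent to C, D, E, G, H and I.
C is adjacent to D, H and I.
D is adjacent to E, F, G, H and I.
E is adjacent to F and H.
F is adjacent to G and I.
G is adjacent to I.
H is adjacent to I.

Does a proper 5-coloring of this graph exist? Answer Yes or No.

Yes

The chromatic number is 5. B, C, D, H, I form a clique, so at least 5 colors are needed.
5 colors suffice: color red → {D}; color blue → {E, I}; color green → {B, F}; color yellow → {G, H}; color purple → {A, C}.
That is already a proper 5-coloring.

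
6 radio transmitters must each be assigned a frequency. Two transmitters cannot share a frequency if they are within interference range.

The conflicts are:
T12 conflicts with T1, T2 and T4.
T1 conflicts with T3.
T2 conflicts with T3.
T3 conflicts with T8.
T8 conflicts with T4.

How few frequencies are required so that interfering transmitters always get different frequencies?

The cycle T12-T2-T3-T8-T4-T12 has odd length 5, so it cannot be 2-colored; at least 3 frequencies are needed.
3 frequencies suffice: frequency 1 → {T12, T3}; frequency 2 → {T1, T2, T4}; frequency 3 → {T8}. Each listed conflict is separated.

3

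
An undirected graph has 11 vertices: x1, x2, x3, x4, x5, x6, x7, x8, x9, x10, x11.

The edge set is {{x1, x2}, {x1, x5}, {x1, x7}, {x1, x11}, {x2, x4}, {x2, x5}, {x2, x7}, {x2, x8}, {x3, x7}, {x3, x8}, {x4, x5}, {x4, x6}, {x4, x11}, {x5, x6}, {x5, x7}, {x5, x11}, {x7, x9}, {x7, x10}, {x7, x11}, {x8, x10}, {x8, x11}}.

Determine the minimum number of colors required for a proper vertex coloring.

x1, x5, x7, x11 are mutually adjacent (a clique of size 4), so at least 4 colors are needed.
4 colors suffice: color red → {x4, x7, x8}; color blue → {x3, x5, x9, x10}; color green → {x2, x6, x11}; color yellow → {x1}. No two adjacent vertices share a color.

4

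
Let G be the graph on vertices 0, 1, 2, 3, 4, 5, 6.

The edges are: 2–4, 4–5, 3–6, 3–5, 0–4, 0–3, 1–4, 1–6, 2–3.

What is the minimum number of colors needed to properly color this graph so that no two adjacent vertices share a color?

3

The cycle 0-3-6-1-4-0 has odd length 5, so it cannot be 2-colored; at least 3 colors are needed.
3 colors suffice: color red → {3, 4}; color blue → {0, 2, 5, 6}; color green → {1}. Each edge has distinct colors on its endpoints.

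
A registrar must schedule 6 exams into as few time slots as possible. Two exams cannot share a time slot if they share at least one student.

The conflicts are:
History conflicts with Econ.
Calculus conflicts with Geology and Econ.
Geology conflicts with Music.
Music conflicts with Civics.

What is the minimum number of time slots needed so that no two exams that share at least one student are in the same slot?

History and Econ conflict, so at least 2 time slots are needed.
A valid assignment using 2 time slots: History=1, Calculus=1, Geology=2, Econ=2, Music=1, Civics=2. Each listed conflict is separated.

2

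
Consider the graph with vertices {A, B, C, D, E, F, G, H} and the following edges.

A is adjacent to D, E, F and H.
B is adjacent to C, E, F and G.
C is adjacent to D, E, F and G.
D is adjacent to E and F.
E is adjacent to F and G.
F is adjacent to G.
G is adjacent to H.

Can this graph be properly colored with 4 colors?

No

B, C, E, F, G are pairwise adjacent (a clique of size 5), so at least 5 colors are needed.
So 4 colors are not enough.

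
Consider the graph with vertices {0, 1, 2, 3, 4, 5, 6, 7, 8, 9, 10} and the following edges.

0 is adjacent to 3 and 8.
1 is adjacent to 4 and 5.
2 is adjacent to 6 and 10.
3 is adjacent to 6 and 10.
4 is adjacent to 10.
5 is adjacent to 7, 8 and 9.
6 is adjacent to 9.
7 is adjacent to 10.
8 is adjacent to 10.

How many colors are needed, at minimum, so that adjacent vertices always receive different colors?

The cycle 7-5-1-4-10-7 has odd length 5, so it cannot be 2-colored; at least 3 colors are needed.
One proper 3-coloring: 0=red, 1=blue, 2=blue, 3=blue, 4=green, 5=red, 6=red, 7=blue, 8=blue, 9=blue, 10=red. Each edge has distinct colors on its endpoints.

3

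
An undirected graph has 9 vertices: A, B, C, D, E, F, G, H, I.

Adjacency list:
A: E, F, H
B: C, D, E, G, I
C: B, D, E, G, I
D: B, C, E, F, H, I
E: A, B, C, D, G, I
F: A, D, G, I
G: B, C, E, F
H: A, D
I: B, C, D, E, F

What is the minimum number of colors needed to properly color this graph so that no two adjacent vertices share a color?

B, C, D, E, I are mutually adjacent (a clique of size 5), so at least 5 colors are needed.
5 colors suffice: color 1 → {A, D, G}; color 2 → {E, F, H}; color 3 → {B}; color 4 → {C}; color 5 → {I}. Each edge has distinct colors on its endpoints.

5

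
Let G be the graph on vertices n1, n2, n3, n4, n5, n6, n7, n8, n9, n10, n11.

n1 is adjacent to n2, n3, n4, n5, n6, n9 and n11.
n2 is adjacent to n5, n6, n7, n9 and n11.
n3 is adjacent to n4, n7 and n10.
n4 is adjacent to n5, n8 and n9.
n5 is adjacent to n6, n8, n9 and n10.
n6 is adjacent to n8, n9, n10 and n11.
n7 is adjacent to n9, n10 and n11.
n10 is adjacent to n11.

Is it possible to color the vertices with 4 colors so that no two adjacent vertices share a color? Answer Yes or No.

No

n1, n2, n5, n6, n9 are pairwise adjacent (a clique of size 5), so at least 5 colors are needed.
So 4 colors are not enough.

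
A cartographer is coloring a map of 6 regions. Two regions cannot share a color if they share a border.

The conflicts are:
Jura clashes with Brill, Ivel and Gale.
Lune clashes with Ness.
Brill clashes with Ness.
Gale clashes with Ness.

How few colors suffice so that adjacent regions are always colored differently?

2

Jura and Brill conflict, so at least 2 colors are needed.
2 colors suffice: color 1 → {Jura, Ness}; color 2 → {Lune, Brill, Ivel, Gale}. No two conflicting regions share a color.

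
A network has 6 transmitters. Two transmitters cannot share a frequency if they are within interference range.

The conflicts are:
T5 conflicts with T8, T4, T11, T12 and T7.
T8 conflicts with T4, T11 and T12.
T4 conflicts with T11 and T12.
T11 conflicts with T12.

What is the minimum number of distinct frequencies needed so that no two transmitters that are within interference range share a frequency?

T5, T8, T4, T11, T12 are mutually in conflict, so at least 5 frequencies are needed.
5 frequencies suffice: frequency 1 → {T5}; frequency 2 → {T12, T7}; frequency 3 → {T8}; frequency 4 → {T4}; frequency 5 → {T11}. Every pair that conflicts lands in different frequencies.

5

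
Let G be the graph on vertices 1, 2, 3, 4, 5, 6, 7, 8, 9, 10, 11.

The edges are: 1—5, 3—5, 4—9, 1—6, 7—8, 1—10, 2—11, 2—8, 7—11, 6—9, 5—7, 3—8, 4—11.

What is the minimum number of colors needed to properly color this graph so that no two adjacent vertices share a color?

The cycle 1-5-7-11-4-9-6-1 has odd length 7, so it cannot be 2-colored; at least 3 colors are needed.
3 colors suffice: color a → {1, 8, 9, 11}; color b → {2, 3, 4, 6, 7, 10}; color c → {5}. No two adjacent vertices share a color.

3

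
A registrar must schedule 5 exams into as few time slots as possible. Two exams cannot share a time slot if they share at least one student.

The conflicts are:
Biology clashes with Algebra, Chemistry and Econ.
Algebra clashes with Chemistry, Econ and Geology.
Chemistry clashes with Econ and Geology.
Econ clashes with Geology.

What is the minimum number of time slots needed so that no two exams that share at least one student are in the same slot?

Biology, Algebra, Chemistry, Econ all conflict with each other, so at least 4 time slots are needed.
4 time slots suffice: time slot 1 → {Econ}; time slot 2 → {Algebra}; time slot 3 → {Chemistry}; time slot 4 → {Biology, Geology}. Every pair that conflicts lands in different time slots.

4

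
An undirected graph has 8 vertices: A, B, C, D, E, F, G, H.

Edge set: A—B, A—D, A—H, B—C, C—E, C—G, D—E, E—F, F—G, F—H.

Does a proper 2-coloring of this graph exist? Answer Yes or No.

The cycle D-E-F-H-A-D has odd length 5, so it cannot be 2-colored; at least 3 colors are needed.
So 2 colors are not enough.

No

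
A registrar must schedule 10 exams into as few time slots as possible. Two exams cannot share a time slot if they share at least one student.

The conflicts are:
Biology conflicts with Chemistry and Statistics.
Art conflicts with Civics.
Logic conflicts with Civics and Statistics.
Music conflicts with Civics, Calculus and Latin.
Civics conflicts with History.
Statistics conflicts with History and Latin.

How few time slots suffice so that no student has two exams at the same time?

3

The cycle Latin-Statistics-Logic-Civics-Music-Latin has odd length 5, so it cannot be 2-colored; at least 3 time slots are needed.
Using 3 time slots: Biology=2, Art=2, Logic=2, Chemistry=1, Music=2, Civics=1, Statistics=1, History=2, Calculus=1, Latin=3. Each listed conflict is separated.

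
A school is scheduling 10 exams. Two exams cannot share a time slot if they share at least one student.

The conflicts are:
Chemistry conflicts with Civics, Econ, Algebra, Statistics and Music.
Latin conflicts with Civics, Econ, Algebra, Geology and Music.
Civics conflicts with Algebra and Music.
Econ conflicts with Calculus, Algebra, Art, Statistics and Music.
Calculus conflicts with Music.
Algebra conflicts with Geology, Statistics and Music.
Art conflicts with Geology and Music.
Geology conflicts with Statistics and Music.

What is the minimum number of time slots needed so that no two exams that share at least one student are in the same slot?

Latin, Civics, Algebra, Music are mutually in conflict, so at least 4 time slots are needed.
Using 4 time slots: Chemistry=4, Latin=4, Civics=3, Econ=3, Calculus=2, Algebra=2, Art=2, Geology=3, Statistics=1, Music=1. Every pair that conflicts lands in different time slots.

4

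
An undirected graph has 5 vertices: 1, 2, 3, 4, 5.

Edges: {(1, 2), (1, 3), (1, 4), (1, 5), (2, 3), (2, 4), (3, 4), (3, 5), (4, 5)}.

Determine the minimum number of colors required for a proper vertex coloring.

4

1, 3, 4, 5 are pairwise adjacent (a clique of size 4), so at least 4 colors are needed.
A valid assignment using 4 colors: 1=green, 2=yellow, 3=red, 4=blue, 5=yellow. Every edge joins two different colors.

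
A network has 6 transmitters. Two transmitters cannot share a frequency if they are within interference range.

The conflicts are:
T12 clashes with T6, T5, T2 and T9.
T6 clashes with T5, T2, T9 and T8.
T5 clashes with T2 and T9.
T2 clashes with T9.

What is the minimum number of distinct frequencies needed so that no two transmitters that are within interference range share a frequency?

T12, T6, T5, T2, T9 are mutually in conflict, so at least 5 frequencies are needed.
5 frequencies suffice: T12=5, T6=1, T5=3, T2=4, T9=2, T8=2. Every pair that conflicts lands in different frequencies.

5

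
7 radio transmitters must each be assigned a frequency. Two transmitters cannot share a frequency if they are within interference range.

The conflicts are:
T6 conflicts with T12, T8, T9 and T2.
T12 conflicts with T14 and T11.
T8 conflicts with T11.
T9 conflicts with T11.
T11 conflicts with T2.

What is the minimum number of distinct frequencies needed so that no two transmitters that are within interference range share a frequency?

T6 and T8 conflict, so at least 2 frequencies are needed.
2 frequencies suffice: frequency 1 → {T6, T14, T11}; frequency 2 → {T12, T8, T9, T2}. No two conflicting transmitters share a frequency.

2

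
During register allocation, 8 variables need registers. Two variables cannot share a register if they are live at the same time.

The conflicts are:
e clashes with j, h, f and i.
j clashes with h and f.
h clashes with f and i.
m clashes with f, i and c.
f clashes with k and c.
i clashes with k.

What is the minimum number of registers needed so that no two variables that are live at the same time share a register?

e, j, h, f are mutually in conflict, so at least 4 registers are needed.
4 registers suffice: register 1 → {f, i}; register 2 → {h, m, k}; register 3 → {e, c}; register 4 → {j}. No two conflicting variables share a register.

4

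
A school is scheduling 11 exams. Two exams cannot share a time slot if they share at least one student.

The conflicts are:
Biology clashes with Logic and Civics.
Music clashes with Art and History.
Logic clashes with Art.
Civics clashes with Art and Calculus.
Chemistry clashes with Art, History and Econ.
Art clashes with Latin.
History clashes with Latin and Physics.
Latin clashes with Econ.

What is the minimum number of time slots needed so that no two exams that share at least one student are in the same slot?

Latin and Econ conflict, so at least 2 time slots are needed.
2 time slots suffice: time slot 1 → {Biology, Art, Calculus, History, Econ}; time slot 2 → {Music, Logic, Civics, Chemistry, Latin, Physics}. No two conflicting exams share a time slot.

2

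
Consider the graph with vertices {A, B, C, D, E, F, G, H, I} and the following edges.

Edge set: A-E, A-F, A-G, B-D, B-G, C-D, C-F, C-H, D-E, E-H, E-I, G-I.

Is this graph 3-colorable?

Yes

The chromatic number is 3. The cycle D-B-G-I-E-D has odd length 5, so it cannot be 2-colored; at least 3 colors are needed.
3 colors suffice: color 1 → {C, E, G}; color 2 → {A, D, H, I}; color 3 → {B, F}.
That is already a proper 3-coloring.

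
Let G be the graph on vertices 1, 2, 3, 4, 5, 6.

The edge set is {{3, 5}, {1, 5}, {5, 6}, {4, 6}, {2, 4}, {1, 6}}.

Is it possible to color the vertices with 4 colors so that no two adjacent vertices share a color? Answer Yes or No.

The chromatic number is 3. 1, 5, 6 form a triangle, so at least 3 colors are needed.
3 colors suffice: color a → {2, 3, 6}; color b → {4, 5}; color c → {1}.
Since 4 ≥ 3, a proper 4-coloring certainly exists.

Yes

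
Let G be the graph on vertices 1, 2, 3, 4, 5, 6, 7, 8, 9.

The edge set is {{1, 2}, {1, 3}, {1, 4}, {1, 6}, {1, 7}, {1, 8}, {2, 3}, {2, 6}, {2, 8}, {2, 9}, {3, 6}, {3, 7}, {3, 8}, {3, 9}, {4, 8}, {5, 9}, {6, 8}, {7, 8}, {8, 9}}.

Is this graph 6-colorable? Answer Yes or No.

Yes

The chromatic number is 5. 1, 2, 3, 6, 8 form a clique, so at least 5 colors are needed.
5 colors suffice: 1=b, 2=d, 3=c, 4=c, 5=a, 6=e, 7=d, 8=a, 9=b.
Since 6 ≥ 5, a proper 6-coloring certainly exists.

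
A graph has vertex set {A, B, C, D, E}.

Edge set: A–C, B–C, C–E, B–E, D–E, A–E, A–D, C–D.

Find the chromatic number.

A, C, D, E form a clique, so at least 4 colors are needed.
4 colors suffice: color 1 → {E}; color 2 → {C}; color 3 → {A, B}; color 4 → {D}. No two adjacent vertices share a color.

4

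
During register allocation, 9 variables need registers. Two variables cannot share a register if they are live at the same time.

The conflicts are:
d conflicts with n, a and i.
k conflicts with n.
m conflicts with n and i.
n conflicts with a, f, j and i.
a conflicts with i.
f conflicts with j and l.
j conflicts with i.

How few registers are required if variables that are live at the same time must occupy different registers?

4

d, n, a, i pairwise conflict, so at least 4 registers are needed.
4 registers suffice: register 1 → {n, l}; register 2 → {k, f, i}; register 3 → {d, m, j}; register 4 → {a}. No two conflicting variables share a register.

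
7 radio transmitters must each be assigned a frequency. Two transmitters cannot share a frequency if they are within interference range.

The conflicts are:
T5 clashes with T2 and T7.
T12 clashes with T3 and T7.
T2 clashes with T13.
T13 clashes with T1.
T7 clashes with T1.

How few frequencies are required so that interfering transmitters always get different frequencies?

The cycle T13-T2-T5-T7-T1-T13 has odd length 5, so it cannot be 2-colored; at least 3 frequencies are needed.
3 frequencies suffice: frequency 1 → {T2, T3, T7}; frequency 2 → {T5, T12, T13}; frequency 3 → {T1}. No two conflicting transmitters share a frequency.

3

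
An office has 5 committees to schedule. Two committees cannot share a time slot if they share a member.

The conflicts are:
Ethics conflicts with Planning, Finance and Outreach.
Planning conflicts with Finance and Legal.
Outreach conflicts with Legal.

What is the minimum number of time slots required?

Ethics, Planning, Finance all conflict with each other, so at least 3 time slots are needed.
3 time slots suffice: time slot 1 → {Planning, Outreach}; time slot 2 → {Ethics, Legal}; time slot 3 → {Finance}. No two conflicting committees share a time slot.

3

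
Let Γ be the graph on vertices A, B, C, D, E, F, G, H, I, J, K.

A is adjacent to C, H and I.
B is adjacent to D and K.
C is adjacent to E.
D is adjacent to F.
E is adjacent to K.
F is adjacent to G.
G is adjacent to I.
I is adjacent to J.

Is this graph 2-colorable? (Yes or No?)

No

The cycle K-E-C-A-I-G-F-D-B-K has odd length 9, so it cannot be 2-colored; at least 3 colors are needed.
So 2 colors are not enough.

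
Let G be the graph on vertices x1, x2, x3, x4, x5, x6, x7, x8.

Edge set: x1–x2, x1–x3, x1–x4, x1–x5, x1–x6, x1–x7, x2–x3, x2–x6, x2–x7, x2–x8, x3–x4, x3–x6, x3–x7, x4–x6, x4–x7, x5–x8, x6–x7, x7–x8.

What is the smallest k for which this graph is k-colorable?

x1, x3, x4, x6, x7 are mutually adjacent (a clique of size 5), so at least 5 colors are needed.
One proper 5-coloring: x1=1, x2=5, x3=4, x4=5, x5=2, x6=3, x7=2, x8=1. Each edge has distinct colors on its endpoints.

5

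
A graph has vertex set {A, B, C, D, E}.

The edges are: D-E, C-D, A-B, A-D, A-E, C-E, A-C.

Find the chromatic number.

4

A, C, D, E are pairwise adjacent (a clique of size 4), so at least 4 colors are needed.
4 colors suffice: color red → {A}; color blue → {B, C}; color green → {E}; color yellow → {D}. Every edge joins two different colors.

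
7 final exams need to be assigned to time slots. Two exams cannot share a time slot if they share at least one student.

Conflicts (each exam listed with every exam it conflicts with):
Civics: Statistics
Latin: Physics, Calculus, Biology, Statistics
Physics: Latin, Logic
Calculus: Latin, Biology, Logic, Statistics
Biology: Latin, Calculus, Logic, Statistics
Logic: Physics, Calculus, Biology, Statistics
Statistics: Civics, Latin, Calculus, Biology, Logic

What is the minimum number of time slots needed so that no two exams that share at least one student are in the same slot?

Latin, Calculus, Biology, Statistics are mutually in conflict, so at least 4 time slots are needed.
4 time slots suffice: time slot 1 → {Physics, Statistics}; time slot 2 → {Civics, Biology}; time slot 3 → {Latin, Logic}; time slot 4 → {Calculus}. Each listed conflict is separated.

4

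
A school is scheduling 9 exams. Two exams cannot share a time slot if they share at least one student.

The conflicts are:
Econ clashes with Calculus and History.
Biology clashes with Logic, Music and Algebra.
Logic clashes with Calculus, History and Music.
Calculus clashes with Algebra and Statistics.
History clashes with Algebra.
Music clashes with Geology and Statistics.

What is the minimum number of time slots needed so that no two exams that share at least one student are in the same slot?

Biology, Logic, Music all conflict with each other, so at least 3 time slots are needed.
3 time slots suffice: time slot 1 → {Calculus, History, Music}; time slot 2 → {Econ, Logic, Algebra, Geology, Statistics}; time slot 3 → {Biology}. Every pair that conflicts lands in different time slots.

3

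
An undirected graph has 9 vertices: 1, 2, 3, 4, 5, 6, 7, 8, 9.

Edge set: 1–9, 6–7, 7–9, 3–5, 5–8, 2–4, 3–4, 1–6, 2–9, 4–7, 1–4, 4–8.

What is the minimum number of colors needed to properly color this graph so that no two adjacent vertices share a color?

4 and 8 are adjacent, so at least 2 colors are needed.
2 colors suffice: color a → {4, 5, 6, 9}; color b → {1, 2, 3, 7, 8}. No two adjacent vertices share a color.

2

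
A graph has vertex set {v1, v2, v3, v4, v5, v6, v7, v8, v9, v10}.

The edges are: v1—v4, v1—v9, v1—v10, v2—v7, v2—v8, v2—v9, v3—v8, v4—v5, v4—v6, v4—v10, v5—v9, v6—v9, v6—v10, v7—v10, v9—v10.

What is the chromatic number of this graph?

v1, v9, v10 are mutually adjacent, so at least 3 colors are needed.
3 colors suffice: color R → {v4, v7, v8, v9}; color B → {v2, v3, v5, v10}; color G → {v1, v6}. Each edge has distinct colors on its endpoints.

3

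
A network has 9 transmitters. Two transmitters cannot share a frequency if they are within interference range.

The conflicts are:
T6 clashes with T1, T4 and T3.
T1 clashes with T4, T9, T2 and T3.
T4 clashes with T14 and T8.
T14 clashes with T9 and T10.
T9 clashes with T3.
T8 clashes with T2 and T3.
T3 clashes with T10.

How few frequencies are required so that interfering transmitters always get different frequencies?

3

T1, T9, T3 are mutually in conflict, so at least 3 frequencies are needed.
Using 3 frequencies: T6=3, T1=1, T4=2, T14=1, T9=3, T8=1, T2=2, T3=2, T10=3. No two conflicting transmitters share a frequency.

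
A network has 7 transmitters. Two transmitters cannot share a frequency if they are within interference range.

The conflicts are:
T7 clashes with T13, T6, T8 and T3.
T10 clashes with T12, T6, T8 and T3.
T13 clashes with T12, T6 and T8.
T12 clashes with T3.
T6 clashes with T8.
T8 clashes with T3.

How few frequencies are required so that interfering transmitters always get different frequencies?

4

T7, T13, T6, T8 pairwise conflict, so at least 4 frequencies are needed.
4 frequencies suffice: T7=4, T10=2, T13=2, T12=1, T6=3, T8=1, T3=3. Each listed conflict is separated.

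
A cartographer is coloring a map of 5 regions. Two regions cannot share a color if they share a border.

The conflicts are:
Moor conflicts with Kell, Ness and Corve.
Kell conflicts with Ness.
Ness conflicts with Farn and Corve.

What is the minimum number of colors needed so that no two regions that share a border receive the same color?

Moor, Ness, Corve pairwise conflict, so at least 3 colors are needed.
A valid assignment using 3 colors: Moor=2, Kell=3, Ness=1, Farn=2, Corve=3. No two conflicting regions share a color.

3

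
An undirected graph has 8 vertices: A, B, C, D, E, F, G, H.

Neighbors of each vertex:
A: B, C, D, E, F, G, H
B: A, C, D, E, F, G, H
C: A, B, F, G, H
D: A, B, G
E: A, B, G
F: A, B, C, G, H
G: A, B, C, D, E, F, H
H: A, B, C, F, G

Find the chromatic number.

A, B, C, F, G, H are pairwise adjacent (a clique of size 6), so at least 6 colors are needed.
6 colors suffice: A=3, B=2, C=6, D=4, E=4, F=5, G=1, H=4. Each edge has distinct colors on its endpoints.

6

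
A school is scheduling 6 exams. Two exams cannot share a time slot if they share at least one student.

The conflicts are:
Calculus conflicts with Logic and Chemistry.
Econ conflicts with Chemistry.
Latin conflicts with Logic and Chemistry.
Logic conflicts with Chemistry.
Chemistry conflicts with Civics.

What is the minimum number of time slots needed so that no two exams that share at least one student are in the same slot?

Calculus, Logic, Chemistry all conflict with each other, so at least 3 time slots are needed.
3 time slots suffice: time slot 1 → {Chemistry}; time slot 2 → {Econ, Logic, Civics}; time slot 3 → {Calculus, Latin}. No two conflicting exams share a time slot.

3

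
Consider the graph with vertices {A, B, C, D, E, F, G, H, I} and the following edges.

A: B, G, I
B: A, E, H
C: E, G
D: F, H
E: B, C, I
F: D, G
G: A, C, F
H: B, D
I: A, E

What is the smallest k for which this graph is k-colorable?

3

The cycle E-I-A-G-C-E has odd length 5, so it cannot be 2-colored; at least 3 colors are needed.
3 colors suffice: color red → {A, E, F, H}; color blue → {B, D, G, I}; color green → {C}. Every edge joins two different colors.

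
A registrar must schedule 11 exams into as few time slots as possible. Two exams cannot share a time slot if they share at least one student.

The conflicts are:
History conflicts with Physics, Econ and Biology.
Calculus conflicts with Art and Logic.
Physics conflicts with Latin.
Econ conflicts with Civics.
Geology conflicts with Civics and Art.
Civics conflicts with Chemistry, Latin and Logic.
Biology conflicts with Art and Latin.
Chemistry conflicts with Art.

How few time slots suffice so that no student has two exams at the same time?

The cycle Geology-Civics-Latin-Biology-Art-Geology has odd length 5, so it cannot be 2-colored; at least 3 time slots are needed.
3 time slots suffice: time slot 1 → {History, Civics, Art}; time slot 2 → {Econ, Geology, Chemistry, Latin, Logic}; time slot 3 → {Calculus, Physics, Biology}. No two conflicting exams share a time slot.

3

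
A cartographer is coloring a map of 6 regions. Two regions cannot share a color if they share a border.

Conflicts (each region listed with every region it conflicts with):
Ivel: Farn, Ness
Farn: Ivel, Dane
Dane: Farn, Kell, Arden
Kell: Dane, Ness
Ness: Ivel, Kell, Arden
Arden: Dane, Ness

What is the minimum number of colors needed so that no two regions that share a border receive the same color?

3

The cycle Ivel-Ness-Kell-Dane-Farn-Ivel has odd length 5, so it cannot be 2-colored; at least 3 colors are needed.
3 colors suffice: color 1 → {Dane, Ness}; color 2 → {Ivel, Kell, Arden}; color 3 → {Farn}. No two conflicting regions share a color.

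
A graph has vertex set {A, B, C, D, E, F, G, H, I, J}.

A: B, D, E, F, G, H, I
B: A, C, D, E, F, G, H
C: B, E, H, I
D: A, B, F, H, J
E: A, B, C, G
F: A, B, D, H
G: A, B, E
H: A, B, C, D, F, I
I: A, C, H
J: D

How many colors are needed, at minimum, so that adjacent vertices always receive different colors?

5

A, B, D, F, H form a clique, so at least 5 colors are needed.
One proper 5-coloring: A=blue, B=red, C=blue, D=yellow, E=green, F=purple, G=yellow, H=green, I=red, J=red. Every edge joins two different colors.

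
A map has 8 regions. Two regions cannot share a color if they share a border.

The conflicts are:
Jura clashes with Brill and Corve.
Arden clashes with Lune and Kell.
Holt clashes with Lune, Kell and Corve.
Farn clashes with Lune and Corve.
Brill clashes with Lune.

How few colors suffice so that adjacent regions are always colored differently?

3

The cycle Lune-Farn-Corve-Jura-Brill-Lune has odd length 5, so it cannot be 2-colored; at least 3 colors are needed.
3 colors suffice: color 1 → {Lune, Kell, Corve}; color 2 → {Arden, Holt, Farn, Brill}; color 3 → {Jura}. Each listed conflict is separated.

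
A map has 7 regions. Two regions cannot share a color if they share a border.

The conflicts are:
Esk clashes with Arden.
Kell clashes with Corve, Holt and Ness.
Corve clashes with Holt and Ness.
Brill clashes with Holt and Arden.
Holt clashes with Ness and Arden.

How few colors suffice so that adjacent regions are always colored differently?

Kell, Corve, Holt, Ness are mutually in conflict, so at least 4 colors are needed.
4 colors suffice: color 1 → {Esk, Holt}; color 2 → {Ness, Arden}; color 3 → {Corve, Brill}; color 4 → {Kell}. Each listed conflict is separated.

4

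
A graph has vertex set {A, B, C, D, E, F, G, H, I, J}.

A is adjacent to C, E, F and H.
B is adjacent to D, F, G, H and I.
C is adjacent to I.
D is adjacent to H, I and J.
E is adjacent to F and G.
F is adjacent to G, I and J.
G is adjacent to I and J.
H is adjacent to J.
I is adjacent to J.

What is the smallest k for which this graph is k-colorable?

4

B, F, G, I are pairwise adjacent (a clique of size 4), so at least 4 colors are needed.
4 colors suffice: A=1, B=3, C=2, D=4, E=3, F=2, G=4, H=2, I=1, J=3. No two adjacent vertices share a color.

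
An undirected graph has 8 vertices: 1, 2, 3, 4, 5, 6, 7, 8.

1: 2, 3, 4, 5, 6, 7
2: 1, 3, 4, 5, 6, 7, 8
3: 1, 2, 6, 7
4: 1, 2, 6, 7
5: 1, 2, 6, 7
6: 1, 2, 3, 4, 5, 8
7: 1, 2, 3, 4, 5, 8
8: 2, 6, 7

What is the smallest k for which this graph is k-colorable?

1, 2, 3, 7 are pairwise adjacent (a clique of size 4), so at least 4 colors are needed.
4 colors suffice: color a → {2}; color b → {6, 7}; color c → {1, 8}; color d → {3, 4, 5}. Every edge joins two different colors.

4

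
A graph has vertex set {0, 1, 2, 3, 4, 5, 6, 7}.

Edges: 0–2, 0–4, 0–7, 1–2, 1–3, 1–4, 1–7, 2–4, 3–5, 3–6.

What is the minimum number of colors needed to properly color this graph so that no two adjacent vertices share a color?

3

1, 2, 4 are pairwise adjacent, so at least 3 colors are needed.
3 colors suffice: color a → {0, 1, 5, 6}; color b → {3, 4, 7}; color c → {2}. Each edge has distinct colors on its endpoints.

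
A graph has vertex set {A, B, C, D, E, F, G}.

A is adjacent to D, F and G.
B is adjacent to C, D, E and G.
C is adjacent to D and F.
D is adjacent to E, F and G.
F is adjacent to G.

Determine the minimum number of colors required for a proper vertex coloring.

4

A, D, F, G are mutually adjacent (a clique of size 4), so at least 4 colors are needed.
4 colors suffice: color red → {D}; color blue → {B, F}; color green → {C, E, G}; color yellow → {A}. No two adjacent vertices share a color.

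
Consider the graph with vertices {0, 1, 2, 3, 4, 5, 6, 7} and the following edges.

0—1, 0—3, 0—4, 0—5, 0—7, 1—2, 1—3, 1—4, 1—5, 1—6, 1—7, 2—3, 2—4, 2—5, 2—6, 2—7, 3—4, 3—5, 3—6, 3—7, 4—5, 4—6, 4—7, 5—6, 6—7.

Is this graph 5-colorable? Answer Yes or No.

1, 2, 3, 4, 6, 7 form a clique, so at least 6 colors are needed.
So 5 colors are not enough.

No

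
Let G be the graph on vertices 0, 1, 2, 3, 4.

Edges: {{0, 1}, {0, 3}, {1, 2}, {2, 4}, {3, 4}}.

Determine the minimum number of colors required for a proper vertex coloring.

3

The cycle 0-3-4-2-1-0 has odd length 5, so it cannot be 2-colored; at least 3 colors are needed.
3 colors suffice: color a → {1, 4}; color b → {2, 3}; color c → {0}. Each edge has distinct colors on its endpoints.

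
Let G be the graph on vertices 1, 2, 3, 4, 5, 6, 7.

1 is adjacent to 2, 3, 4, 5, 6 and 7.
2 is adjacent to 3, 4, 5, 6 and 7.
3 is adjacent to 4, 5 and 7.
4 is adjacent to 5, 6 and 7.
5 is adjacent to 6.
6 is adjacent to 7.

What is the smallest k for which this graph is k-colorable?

1, 2, 3, 4, 7 are pairwise adjacent (a clique of size 5), so at least 5 colors are needed.
One proper 5-coloring: 1=c, 2=b, 3=e, 4=a, 5=d, 6=e, 7=d. Each edge has distinct colors on its endpoints.

5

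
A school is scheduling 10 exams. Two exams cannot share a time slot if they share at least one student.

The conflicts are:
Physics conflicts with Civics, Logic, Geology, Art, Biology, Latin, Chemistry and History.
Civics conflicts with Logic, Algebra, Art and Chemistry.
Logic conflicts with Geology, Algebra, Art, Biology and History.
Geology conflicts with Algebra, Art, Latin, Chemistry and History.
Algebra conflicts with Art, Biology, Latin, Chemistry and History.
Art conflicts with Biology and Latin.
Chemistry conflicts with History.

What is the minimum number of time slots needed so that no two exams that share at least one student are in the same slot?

4

Logic, Algebra, Art, Biology pairwise conflict, so at least 4 time slots are needed.
A valid assignment using 4 time slots: Physics=1, Civics=2, Logic=3, Geology=2, Algebra=1, Art=4, Biology=2, Latin=3, Chemistry=3, History=4. Each listed conflict is separated.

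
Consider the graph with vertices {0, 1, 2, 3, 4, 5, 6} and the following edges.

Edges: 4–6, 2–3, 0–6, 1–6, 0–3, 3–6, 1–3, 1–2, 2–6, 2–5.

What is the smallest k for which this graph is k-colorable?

1, 2, 3, 6 are pairwise adjacent (a clique of size 4), so at least 4 colors are needed.
4 colors suffice: color a → {5, 6}; color b → {3, 4}; color c → {0, 2}; color d → {1}. Each edge has distinct colors on its endpoints.

4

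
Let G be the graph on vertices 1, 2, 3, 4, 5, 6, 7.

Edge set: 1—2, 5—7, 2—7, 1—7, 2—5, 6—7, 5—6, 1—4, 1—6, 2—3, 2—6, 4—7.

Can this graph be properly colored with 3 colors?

2, 5, 6, 7 are pairwise adjacent (a clique of size 4), so at least 4 colors are needed.
So 3 colors are not enough.

No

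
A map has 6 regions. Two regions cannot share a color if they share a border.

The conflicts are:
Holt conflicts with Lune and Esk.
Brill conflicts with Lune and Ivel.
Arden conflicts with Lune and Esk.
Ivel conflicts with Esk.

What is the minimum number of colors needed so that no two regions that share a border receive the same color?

The cycle Holt-Esk-Ivel-Brill-Lune-Holt has odd length 5, so it cannot be 2-colored; at least 3 colors are needed.
3 colors suffice: color 1 → {Lune, Esk}; color 2 → {Holt, Arden, Ivel}; color 3 → {Brill}. Each listed conflict is separated.

3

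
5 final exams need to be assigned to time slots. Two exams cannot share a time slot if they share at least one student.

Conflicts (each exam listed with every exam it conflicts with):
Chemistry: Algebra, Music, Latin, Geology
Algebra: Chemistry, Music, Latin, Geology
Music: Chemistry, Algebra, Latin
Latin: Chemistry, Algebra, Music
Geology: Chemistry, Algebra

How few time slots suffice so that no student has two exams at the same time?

Chemistry, Algebra, Music, Latin all conflict with each other, so at least 4 time slots are needed.
4 time slots suffice: time slot 1 → {Chemistry}; time slot 2 → {Algebra}; time slot 3 → {Music, Geology}; time slot 4 → {Latin}. Each listed conflict is separated.

4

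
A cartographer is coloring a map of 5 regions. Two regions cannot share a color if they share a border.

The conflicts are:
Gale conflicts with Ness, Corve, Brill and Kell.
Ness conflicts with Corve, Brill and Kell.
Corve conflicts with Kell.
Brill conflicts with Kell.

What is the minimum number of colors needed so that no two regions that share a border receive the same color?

4

Gale, Ness, Brill, Kell are mutually in conflict, so at least 4 colors are needed.
4 colors suffice: Gale=1, Ness=2, Corve=4, Brill=4, Kell=3. Each listed conflict is separated.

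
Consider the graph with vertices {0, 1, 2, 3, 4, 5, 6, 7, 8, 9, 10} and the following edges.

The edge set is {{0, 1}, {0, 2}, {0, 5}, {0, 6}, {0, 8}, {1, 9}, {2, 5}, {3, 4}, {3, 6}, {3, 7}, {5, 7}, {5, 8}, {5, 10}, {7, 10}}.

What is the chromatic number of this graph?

3

0, 2, 5 form a triangle, so at least 3 colors are needed.
3 colors suffice: color a → {0, 4, 7, 9}; color b → {1, 3, 5}; color c → {2, 6, 8, 10}. Each edge has distinct colors on its endpoints.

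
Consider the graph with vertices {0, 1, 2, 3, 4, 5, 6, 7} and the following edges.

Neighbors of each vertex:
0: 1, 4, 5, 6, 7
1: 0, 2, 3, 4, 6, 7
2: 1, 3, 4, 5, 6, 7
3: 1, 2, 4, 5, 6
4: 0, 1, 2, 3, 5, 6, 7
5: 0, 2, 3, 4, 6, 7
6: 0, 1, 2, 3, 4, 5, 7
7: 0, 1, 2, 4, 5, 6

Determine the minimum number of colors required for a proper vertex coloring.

1, 2, 3, 4, 6 are pairwise adjacent (a clique of size 5), so at least 5 colors are needed.
5 colors suffice: color a → {4}; color b → {6}; color c → {1, 5}; color d → {0, 2}; color e → {3, 7}. No two adjacent vertices share a color.

5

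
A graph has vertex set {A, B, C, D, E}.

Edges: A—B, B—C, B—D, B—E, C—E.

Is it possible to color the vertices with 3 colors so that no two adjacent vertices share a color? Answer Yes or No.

The chromatic number is 3. B, C, E are mutually adjacent, so at least 3 colors are needed.
3 colors suffice: color red → {B}; color blue → {A, C, D}; color green → {E}.
That is already a proper 3-coloring.

Yes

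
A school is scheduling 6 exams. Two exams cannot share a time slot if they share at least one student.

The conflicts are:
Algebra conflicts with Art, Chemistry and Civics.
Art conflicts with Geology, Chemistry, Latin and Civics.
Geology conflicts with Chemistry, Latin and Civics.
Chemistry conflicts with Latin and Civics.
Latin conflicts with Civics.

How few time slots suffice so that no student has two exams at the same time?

Art, Geology, Chemistry, Latin, Civics pairwise conflict, so at least 5 time slots are needed.
5 time slots suffice: time slot 1 → {Chemistry}; time slot 2 → {Art}; time slot 3 → {Civics}; time slot 4 → {Algebra, Latin}; time slot 5 → {Geology}. Every pair that conflicts lands in different time slots.

5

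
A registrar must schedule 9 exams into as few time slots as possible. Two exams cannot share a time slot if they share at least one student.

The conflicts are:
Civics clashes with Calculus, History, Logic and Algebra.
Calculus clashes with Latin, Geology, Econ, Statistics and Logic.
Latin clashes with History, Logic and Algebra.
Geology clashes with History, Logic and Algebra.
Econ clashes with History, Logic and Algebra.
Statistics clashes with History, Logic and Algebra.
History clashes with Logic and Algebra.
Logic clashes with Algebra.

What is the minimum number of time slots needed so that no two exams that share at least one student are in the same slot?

4

Econ, History, Logic, Algebra are mutually in conflict, so at least 4 time slots are needed.
4 time slots suffice: Civics=4, Calculus=2, Latin=4, Geology=4, Econ=4, Statistics=4, History=3, Logic=1, Algebra=2. No two conflicting exams share a time slot.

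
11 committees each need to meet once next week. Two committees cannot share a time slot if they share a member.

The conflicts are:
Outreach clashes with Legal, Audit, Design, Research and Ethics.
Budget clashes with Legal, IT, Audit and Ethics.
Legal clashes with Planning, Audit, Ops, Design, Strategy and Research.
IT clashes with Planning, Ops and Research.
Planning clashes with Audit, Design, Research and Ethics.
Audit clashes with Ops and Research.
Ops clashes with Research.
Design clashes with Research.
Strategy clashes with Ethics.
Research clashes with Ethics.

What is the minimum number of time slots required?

Outreach, Legal, Design, Research pairwise conflict, so at least 4 time slots are needed.
4 time slots suffice: Outreach=4, Budget=2, Legal=1, IT=1, Planning=4, Audit=3, Ops=4, Design=3, Strategy=2, Research=2, Ethics=1. No two conflicting committees share a time slot.

4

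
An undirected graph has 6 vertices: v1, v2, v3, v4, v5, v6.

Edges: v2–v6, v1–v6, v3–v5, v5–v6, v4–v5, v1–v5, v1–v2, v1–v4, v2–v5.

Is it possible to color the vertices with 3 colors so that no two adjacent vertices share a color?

No

v1, v2, v5, v6 form a clique, so at least 4 colors are needed.
So 3 colors are not enough.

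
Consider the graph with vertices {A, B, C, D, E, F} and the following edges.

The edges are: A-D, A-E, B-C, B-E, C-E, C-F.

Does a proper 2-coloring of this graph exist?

B, C, E form a triangle, so at least 3 colors are needed.
So 2 colors are not enough.

No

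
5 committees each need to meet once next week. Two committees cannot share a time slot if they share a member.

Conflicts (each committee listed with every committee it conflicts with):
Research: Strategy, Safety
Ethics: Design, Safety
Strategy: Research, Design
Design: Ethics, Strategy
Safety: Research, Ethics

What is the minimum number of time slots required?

3

The cycle Safety-Research-Strategy-Design-Ethics-Safety has odd length 5, so it cannot be 2-colored; at least 3 time slots are needed.
Using 3 time slots: Research=2, Ethics=2, Strategy=1, Design=3, Safety=1. Each listed conflict is separated.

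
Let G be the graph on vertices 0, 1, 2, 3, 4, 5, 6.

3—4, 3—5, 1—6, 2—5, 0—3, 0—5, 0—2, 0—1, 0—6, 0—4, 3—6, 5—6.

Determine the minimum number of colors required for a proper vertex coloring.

4

0, 3, 5, 6 form a clique, so at least 4 colors are needed.
4 colors suffice: 0=a, 1=b, 2=b, 3=b, 4=c, 5=d, 6=c. No two adjacent vertices share a color.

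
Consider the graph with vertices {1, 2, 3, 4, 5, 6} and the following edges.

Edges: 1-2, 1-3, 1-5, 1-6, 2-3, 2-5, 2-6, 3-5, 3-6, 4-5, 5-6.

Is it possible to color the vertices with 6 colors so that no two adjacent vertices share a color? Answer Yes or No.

The chromatic number is 5. 1, 2, 3, 5, 6 are mutually adjacent (a clique of size 5), so at least 5 colors are needed.
5 colors suffice: color a → {5}; color b → {4, 6}; color c → {1}; color d → {3}; color e → {2}.
Since 6 ≥ 5, a proper 6-coloring certainly exists.

Yes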